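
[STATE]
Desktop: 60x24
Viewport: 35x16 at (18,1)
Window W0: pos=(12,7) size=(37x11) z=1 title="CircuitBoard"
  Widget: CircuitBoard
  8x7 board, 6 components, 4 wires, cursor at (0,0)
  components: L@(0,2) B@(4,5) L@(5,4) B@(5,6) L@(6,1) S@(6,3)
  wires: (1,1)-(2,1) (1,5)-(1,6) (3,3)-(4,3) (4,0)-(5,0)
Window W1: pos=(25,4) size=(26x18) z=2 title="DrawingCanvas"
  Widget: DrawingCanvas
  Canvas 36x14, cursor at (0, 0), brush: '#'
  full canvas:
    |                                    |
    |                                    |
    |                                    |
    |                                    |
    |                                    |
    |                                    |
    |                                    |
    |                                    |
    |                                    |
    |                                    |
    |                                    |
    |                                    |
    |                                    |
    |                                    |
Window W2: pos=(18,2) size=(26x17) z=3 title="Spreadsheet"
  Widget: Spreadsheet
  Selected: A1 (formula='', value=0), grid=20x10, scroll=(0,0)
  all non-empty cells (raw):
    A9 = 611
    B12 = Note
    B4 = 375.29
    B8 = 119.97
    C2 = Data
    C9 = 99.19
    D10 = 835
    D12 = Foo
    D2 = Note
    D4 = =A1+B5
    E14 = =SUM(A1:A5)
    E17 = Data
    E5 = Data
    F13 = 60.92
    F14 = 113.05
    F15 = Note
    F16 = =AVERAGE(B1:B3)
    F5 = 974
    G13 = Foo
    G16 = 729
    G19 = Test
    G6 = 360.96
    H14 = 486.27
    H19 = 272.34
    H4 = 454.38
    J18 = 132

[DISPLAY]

                                   
┏━━━━━━━━━━━━━━━━━━━━━━━━┓         
┃ Spreadsheet            ┃         
┠────────────────────────┨━━━━━━┓  
┃A1:                     ┃      ┃  
┃       A       B       C┃──────┨  
┃------------------------┃      ┃  
┃  1      [0]       0    ┃      ┃  
┃  2        0       0Data┃      ┃  
┃  3        0       0    ┃      ┃  
┃  4        0  375.29    ┃      ┃  
┃  5        0       0    ┃      ┃  
┃  6        0       0    ┃      ┃  
┃  7        0       0    ┃      ┃  
┃  8        0  119.97    ┃      ┃  
┃  9      611       0   9┃      ┃  


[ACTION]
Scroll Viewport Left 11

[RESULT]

                                   
           ┏━━━━━━━━━━━━━━━━━━━━━━━
           ┃ Spreadsheet           
           ┠───────────────────────
           ┃A1:                    
           ┃       A       B       
     ┏━━━━━┃-----------------------
     ┃ Circ┃  1      [0]       0   
     ┠─────┃  2        0       0Dat
     ┃   0 ┃  3        0       0   
     ┃0  [.┃  4        0  375.29   
     ┃     ┃  5        0       0   
     ┃1    ┃  6        0       0   
     ┃     ┃  7        0       0   
     ┃2    ┃  8        0  119.97   
     ┃     ┃  9      611       0   


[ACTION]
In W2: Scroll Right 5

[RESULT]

                                   
           ┏━━━━━━━━━━━━━━━━━━━━━━━
           ┃ Spreadsheet           
           ┠───────────────────────
           ┃A1:                    
           ┃       F       G       
     ┏━━━━━┃-----------------------
     ┃ Circ┃  1        0       0   
     ┠─────┃  2        0       0   
     ┃   0 ┃  3        0       0   
     ┃0  [.┃  4        0       0  4
     ┃     ┃  5      974       0   
     ┃1    ┃  6        0  360.96   
     ┃     ┃  7        0       0   
     ┃2    ┃  8        0       0   
     ┃     ┃  9        0       0   


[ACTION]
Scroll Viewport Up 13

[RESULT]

                                   
                                   
           ┏━━━━━━━━━━━━━━━━━━━━━━━
           ┃ Spreadsheet           
           ┠───────────────────────
           ┃A1:                    
           ┃       F       G       
     ┏━━━━━┃-----------------------
     ┃ Circ┃  1        0       0   
     ┠─────┃  2        0       0   
     ┃   0 ┃  3        0       0   
     ┃0  [.┃  4        0       0  4
     ┃     ┃  5      974       0   
     ┃1    ┃  6        0  360.96   
     ┃     ┃  7        0       0   
     ┃2    ┃  8        0       0   


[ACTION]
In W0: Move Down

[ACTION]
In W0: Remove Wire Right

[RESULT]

                                   
                                   
           ┏━━━━━━━━━━━━━━━━━━━━━━━
           ┃ Spreadsheet           
           ┠───────────────────────
           ┃A1:                    
           ┃       F       G       
     ┏━━━━━┃-----------------------
     ┃ Circ┃  1        0       0   
     ┠─────┃  2        0       0   
     ┃   0 ┃  3        0       0   
     ┃0    ┃  4        0       0  4
     ┃     ┃  5      974       0   
     ┃1  [.┃  6        0  360.96   
     ┃     ┃  7        0       0   
     ┃2    ┃  8        0       0   


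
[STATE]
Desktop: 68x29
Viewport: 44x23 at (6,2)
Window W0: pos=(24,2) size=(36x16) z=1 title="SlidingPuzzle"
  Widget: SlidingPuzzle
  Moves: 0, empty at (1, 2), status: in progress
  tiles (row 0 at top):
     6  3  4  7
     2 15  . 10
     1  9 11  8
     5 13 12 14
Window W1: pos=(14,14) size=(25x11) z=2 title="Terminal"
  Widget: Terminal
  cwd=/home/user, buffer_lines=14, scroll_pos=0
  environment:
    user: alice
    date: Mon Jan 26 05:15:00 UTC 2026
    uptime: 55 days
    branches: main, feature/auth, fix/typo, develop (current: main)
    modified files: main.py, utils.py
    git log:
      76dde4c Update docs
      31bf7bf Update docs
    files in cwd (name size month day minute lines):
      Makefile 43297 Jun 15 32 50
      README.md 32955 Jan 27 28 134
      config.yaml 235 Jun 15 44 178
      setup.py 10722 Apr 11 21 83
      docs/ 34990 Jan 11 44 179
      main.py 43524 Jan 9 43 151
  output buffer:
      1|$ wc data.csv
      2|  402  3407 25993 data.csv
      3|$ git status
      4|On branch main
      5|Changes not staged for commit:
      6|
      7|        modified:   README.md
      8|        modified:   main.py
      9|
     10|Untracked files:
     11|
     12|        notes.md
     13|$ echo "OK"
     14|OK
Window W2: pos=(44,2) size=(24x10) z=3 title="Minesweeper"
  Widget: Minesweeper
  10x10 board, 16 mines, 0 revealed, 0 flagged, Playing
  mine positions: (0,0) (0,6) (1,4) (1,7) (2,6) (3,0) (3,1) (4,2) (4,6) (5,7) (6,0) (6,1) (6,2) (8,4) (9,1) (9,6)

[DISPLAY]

                  ┏━━━━━━━━━━━━━━━━━━━┏━━━━━
                  ┃ SlidingPuzzle     ┃ Mine
                  ┠───────────────────┠─────
                  ┃┌────┬────┬────┬───┃■■■■■
                  ┃│  6 │  3 │  4 │  7┃■■■■■
                  ┃├────┼────┼────┼───┃■■■■■
                  ┃│  2 │ 15 │    │ 10┃■■■■■
                  ┃├────┼────┼────┼───┃■■■■■
                  ┃│  1 │  9 │ 11 │  8┃■■■■■
                  ┃├────┼────┼────┼───┗━━━━━
                  ┃│  5 │ 13 │ 12 │ 14 │    
                  ┃└────┴────┴────┴────┘    
        ┏━━━━━━━━━━━━━━━━━━━━━━━┓           
        ┃ Terminal              ┃           
        ┠───────────────────────┨           
        ┃$ wc data.csv          ┃━━━━━━━━━━━
        ┃  402  3407 25993 data.┃           
        ┃$ git status           ┃           
        ┃On branch main         ┃           
        ┃Changes not staged for ┃           
        ┃                       ┃           
        ┃        modified:   REA┃           
        ┗━━━━━━━━━━━━━━━━━━━━━━━┛           


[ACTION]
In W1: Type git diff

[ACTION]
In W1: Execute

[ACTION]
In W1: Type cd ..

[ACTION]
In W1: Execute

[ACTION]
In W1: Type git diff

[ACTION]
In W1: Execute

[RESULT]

                  ┏━━━━━━━━━━━━━━━━━━━┏━━━━━
                  ┃ SlidingPuzzle     ┃ Mine
                  ┠───────────────────┠─────
                  ┃┌────┬────┬────┬───┃■■■■■
                  ┃│  6 │  3 │  4 │  7┃■■■■■
                  ┃├────┼────┼────┼───┃■■■■■
                  ┃│  2 │ 15 │    │ 10┃■■■■■
                  ┃├────┼────┼────┼───┃■■■■■
                  ┃│  1 │  9 │ 11 │  8┃■■■■■
                  ┃├────┼────┼────┼───┗━━━━━
                  ┃│  5 │ 13 │ 12 │ 14 │    
                  ┃└────┴────┴────┴────┘    
        ┏━━━━━━━━━━━━━━━━━━━━━━━┓           
        ┃ Terminal              ┃           
        ┠───────────────────────┨           
        ┃diff --git a/main.py b/┃━━━━━━━━━━━
        ┃--- a/main.py          ┃           
        ┃+++ b/main.py          ┃           
        ┃@@ -1,3 +1,4 @@        ┃           
        ┃+# updated             ┃           
        ┃ import sys            ┃           
        ┃$ █                    ┃           
        ┗━━━━━━━━━━━━━━━━━━━━━━━┛           


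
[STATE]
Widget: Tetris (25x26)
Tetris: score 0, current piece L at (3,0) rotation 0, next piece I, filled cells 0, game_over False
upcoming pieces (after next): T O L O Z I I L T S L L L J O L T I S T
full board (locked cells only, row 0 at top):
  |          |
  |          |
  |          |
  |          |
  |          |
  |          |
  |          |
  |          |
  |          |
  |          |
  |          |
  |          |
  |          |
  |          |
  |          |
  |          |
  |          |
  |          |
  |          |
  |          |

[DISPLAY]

     ▒    │Next:         
   ▒▒▒    │████          
          │              
          │              
          │              
          │              
          │Score:        
          │0             
          │              
          │              
          │              
          │              
          │              
          │              
          │              
          │              
          │              
          │              
          │              
          │              
          │              
          │              
          │              
          │              
          │              
          │              


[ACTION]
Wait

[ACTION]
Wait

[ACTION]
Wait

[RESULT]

          │Next:         
          │████          
          │              
     ▒    │              
   ▒▒▒    │              
          │              
          │Score:        
          │0             
          │              
          │              
          │              
          │              
          │              
          │              
          │              
          │              
          │              
          │              
          │              
          │              
          │              
          │              
          │              
          │              
          │              
          │              


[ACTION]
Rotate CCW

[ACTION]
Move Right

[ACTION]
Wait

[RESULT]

          │Next:         
          │████          
          │              
          │              
    ▒▒    │              
     ▒    │              
     ▒    │Score:        
          │0             
          │              
          │              
          │              
          │              
          │              
          │              
          │              
          │              
          │              
          │              
          │              
          │              
          │              
          │              
          │              
          │              
          │              
          │              


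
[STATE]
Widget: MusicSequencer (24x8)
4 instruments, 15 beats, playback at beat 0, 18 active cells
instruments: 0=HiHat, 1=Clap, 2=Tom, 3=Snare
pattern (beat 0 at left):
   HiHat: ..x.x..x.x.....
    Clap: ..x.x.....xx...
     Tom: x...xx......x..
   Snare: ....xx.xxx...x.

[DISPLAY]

      ▼12345678901234   
 HiHat··█·█··█·█·····   
  Clap··█·█·····██···   
   Tom█···██······█··   
 Snare····██·███···█·   
                        
                        
                        


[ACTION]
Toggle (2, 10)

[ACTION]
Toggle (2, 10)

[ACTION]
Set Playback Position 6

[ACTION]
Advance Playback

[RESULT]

      0123456▼8901234   
 HiHat··█·█··█·█·····   
  Clap··█·█·····██···   
   Tom█···██······█··   
 Snare····██·███···█·   
                        
                        
                        


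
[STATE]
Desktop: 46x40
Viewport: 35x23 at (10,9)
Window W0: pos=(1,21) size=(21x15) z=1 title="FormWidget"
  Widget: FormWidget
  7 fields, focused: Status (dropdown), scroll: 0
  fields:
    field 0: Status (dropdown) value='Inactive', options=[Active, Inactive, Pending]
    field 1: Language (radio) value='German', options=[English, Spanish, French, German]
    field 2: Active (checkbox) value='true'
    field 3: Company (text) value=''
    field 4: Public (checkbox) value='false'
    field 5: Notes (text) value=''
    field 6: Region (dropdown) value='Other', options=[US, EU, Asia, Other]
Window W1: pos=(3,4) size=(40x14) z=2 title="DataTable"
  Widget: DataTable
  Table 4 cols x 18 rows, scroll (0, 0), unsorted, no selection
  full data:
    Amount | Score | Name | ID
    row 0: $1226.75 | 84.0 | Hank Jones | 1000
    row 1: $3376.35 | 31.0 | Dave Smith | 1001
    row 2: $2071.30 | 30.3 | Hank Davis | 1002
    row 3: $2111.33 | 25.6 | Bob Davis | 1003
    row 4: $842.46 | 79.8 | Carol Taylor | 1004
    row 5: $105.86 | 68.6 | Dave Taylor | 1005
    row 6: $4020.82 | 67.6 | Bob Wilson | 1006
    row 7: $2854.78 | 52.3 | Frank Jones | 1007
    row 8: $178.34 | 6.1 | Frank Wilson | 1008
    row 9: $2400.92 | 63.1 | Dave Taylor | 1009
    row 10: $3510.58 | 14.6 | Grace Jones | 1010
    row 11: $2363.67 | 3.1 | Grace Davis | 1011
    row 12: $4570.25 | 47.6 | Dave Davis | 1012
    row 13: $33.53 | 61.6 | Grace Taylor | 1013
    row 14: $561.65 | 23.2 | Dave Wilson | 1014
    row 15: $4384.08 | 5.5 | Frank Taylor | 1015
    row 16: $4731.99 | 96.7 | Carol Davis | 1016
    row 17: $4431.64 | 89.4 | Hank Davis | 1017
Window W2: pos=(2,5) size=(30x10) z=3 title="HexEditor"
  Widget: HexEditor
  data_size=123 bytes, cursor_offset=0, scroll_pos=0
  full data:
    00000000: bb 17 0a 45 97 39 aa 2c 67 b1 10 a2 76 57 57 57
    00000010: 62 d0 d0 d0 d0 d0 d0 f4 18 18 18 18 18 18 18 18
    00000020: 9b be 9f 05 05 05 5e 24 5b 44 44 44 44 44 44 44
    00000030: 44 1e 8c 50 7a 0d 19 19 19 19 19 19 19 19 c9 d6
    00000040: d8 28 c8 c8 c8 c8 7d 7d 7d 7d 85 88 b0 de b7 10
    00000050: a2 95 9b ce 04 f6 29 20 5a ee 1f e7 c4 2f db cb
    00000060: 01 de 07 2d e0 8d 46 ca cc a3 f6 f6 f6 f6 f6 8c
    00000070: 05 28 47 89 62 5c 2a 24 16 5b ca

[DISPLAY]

0  62 d0 d0 d0 d0 d0 ┃1000      ┃  
0  9b be 9f 05 05 05 ┃1001      ┃  
0  44 1e 8c 50 7a 0d ┃1002      ┃  
0  d8 28 c8 c8 c8 c8 ┃1003      ┃  
0  a2 95 9b ce 04 f6 ┃1004      ┃  
━━━━━━━━━━━━━━━━━━━━━┛1005      ┃  
82│67.6 │Bob Wilson  │1006      ┃  
78│52.3 │Frank Jones │1007      ┃  
━━━━━━━━━━━━━━━━━━━━━━━━━━━━━━━━┛  
                                   
                                   
                                   
━━━━━━━━━━━┓                       
get        ┃                       
───────────┨                       
:     [In▼]┃                       
ge:   ( ) E┃                       
:     [x]  ┃                       
y:    [   ]┃                       
:     [ ]  ┃                       
      [   ]┃                       
:     [Ot▼]┃                       
           ┃                       


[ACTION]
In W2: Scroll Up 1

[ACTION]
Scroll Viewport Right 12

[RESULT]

  62 d0 d0 d0 d0 d0 ┃1000      ┃   
  9b be 9f 05 05 05 ┃1001      ┃   
  44 1e 8c 50 7a 0d ┃1002      ┃   
  d8 28 c8 c8 c8 c8 ┃1003      ┃   
  a2 95 9b ce 04 f6 ┃1004      ┃   
━━━━━━━━━━━━━━━━━━━━┛1005      ┃   
2│67.6 │Bob Wilson  │1006      ┃   
8│52.3 │Frank Jones │1007      ┃   
━━━━━━━━━━━━━━━━━━━━━━━━━━━━━━━┛   
                                   
                                   
                                   
━━━━━━━━━━┓                        
et        ┃                        
──────────┨                        
     [In▼]┃                        
e:   ( ) E┃                        
     [x]  ┃                        
:    [   ]┃                        
     [ ]  ┃                        
     [   ]┃                        
     [Ot▼]┃                        
          ┃                        


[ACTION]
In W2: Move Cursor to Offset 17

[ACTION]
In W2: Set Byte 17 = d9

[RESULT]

  62 D9 d0 d0 d0 d0 ┃1000      ┃   
  9b be 9f 05 05 05 ┃1001      ┃   
  44 1e 8c 50 7a 0d ┃1002      ┃   
  d8 28 c8 c8 c8 c8 ┃1003      ┃   
  a2 95 9b ce 04 f6 ┃1004      ┃   
━━━━━━━━━━━━━━━━━━━━┛1005      ┃   
2│67.6 │Bob Wilson  │1006      ┃   
8│52.3 │Frank Jones │1007      ┃   
━━━━━━━━━━━━━━━━━━━━━━━━━━━━━━━┛   
                                   
                                   
                                   
━━━━━━━━━━┓                        
et        ┃                        
──────────┨                        
     [In▼]┃                        
e:   ( ) E┃                        
     [x]  ┃                        
:    [   ]┃                        
     [ ]  ┃                        
     [   ]┃                        
     [Ot▼]┃                        
          ┃                        


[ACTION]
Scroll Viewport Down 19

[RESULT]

━━━━━━━━━━━━━━━━━━━━━━━━━━━━━━━┛   
                                   
                                   
                                   
━━━━━━━━━━┓                        
et        ┃                        
──────────┨                        
     [In▼]┃                        
e:   ( ) E┃                        
     [x]  ┃                        
:    [   ]┃                        
     [ ]  ┃                        
     [   ]┃                        
     [Ot▼]┃                        
          ┃                        
          ┃                        
          ┃                        
          ┃                        
━━━━━━━━━━┛                        
                                   
                                   
                                   
                                   


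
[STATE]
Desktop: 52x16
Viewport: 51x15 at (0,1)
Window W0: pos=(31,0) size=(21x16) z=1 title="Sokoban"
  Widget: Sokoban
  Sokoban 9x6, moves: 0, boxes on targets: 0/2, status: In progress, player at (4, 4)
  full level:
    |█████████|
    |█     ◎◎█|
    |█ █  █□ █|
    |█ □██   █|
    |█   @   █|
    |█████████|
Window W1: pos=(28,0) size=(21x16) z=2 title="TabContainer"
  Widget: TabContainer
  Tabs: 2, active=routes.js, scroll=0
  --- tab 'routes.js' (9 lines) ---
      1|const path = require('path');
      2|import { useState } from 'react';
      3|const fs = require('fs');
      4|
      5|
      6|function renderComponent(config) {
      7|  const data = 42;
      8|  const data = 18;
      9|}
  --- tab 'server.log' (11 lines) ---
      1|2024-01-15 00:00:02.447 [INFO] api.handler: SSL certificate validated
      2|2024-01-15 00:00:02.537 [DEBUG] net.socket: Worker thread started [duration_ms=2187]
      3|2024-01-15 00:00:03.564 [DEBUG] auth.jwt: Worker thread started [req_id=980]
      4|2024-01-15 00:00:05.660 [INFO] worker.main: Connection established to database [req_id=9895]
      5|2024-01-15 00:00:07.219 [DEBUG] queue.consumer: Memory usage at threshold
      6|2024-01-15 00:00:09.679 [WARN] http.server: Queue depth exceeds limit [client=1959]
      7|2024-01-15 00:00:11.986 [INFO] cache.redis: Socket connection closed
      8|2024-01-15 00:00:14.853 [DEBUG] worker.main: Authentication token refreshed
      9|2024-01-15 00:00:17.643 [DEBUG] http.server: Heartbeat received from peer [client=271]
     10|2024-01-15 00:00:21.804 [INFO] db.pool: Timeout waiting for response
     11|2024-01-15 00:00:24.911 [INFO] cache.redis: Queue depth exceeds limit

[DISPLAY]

                            ┃ TabContainer      ┃  
                            ┠───────────────────┨──
                            ┃[routes.js]│ server┃  
                            ┃───────────────────┃  
                            ┃const path = requir┃  
                            ┃import { useState }┃  
                            ┃const fs = require(┃  
                            ┃                   ┃  
                            ┃                   ┃  
                            ┃function renderComp┃  
                            ┃  const data = 42; ┃  
                            ┃  const data = 18; ┃  
                            ┃}                  ┃  
                            ┃                   ┃  
                            ┗━━━━━━━━━━━━━━━━━━━┛━━


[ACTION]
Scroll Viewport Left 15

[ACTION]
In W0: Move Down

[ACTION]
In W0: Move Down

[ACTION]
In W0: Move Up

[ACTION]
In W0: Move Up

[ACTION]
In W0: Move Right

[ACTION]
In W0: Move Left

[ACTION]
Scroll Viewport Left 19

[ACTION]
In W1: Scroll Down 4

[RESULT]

                            ┃ TabContainer      ┃  
                            ┠───────────────────┨──
                            ┃[routes.js]│ server┃  
                            ┃───────────────────┃  
                            ┃                   ┃  
                            ┃function renderComp┃  
                            ┃  const data = 42; ┃  
                            ┃  const data = 18; ┃  
                            ┃}                  ┃  
                            ┃                   ┃  
                            ┃                   ┃  
                            ┃                   ┃  
                            ┃                   ┃  
                            ┃                   ┃  
                            ┗━━━━━━━━━━━━━━━━━━━┛━━


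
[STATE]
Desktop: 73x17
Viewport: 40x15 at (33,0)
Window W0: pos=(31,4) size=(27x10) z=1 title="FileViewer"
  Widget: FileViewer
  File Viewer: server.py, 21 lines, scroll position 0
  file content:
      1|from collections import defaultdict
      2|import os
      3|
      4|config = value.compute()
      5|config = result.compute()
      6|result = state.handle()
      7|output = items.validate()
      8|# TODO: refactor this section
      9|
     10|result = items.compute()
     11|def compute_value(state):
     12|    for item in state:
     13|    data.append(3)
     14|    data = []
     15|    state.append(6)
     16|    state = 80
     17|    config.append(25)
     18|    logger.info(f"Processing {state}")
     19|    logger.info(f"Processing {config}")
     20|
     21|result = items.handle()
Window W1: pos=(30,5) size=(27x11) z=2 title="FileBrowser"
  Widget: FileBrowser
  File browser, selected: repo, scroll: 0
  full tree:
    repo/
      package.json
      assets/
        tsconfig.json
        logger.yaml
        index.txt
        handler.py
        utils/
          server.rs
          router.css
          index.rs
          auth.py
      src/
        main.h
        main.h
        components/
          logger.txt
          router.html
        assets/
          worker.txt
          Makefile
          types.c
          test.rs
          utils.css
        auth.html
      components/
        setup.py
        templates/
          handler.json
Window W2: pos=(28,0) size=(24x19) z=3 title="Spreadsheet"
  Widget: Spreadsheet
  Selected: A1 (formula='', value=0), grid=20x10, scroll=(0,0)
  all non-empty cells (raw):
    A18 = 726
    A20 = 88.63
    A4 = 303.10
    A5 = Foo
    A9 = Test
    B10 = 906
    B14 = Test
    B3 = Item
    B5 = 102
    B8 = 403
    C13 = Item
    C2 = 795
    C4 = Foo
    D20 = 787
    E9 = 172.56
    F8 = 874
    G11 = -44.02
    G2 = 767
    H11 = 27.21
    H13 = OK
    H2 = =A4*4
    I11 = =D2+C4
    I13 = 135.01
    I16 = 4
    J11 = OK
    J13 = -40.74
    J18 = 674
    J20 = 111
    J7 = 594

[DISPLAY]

━━━━━━━━━━━━━━━━━━┓                     
eadsheet          ┃                     
──────────────────┨                     
                  ┃                     
   A       B      ┃━━━━━┓               
------------------┃━━━━┓┃               
     [0]       0  ┃    ┃┨               
       0       0  ┃────┨┃               
       0Item      ┃    ┃┃               
  303.10       0Fo┃    ┃┃               
Foo          102  ┃    ┃┃               
       0       0  ┃    ┃┃               
       0       0  ┃    ┃┃               
       0     403  ┃    ┃┛               
Test           0  ┃    ┃                


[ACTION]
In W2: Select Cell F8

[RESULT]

━━━━━━━━━━━━━━━━━━┓                     
eadsheet          ┃                     
──────────────────┨                     
874               ┃                     
   A       B      ┃━━━━━┓               
------------------┃━━━━┓┃               
       0       0  ┃    ┃┨               
       0       0  ┃────┨┃               
       0Item      ┃    ┃┃               
  303.10       0Fo┃    ┃┃               
Foo          102  ┃    ┃┃               
       0       0  ┃    ┃┃               
       0       0  ┃    ┃┃               
       0     403  ┃    ┃┛               
Test           0  ┃    ┃                


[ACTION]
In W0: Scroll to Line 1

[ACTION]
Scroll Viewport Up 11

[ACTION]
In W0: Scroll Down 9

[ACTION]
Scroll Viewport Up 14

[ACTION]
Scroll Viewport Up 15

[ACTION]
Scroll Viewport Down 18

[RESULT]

──────────────────┨                     
874               ┃                     
   A       B      ┃━━━━━┓               
------------------┃━━━━┓┃               
       0       0  ┃    ┃┨               
       0       0  ┃────┨┃               
       0Item      ┃    ┃┃               
  303.10       0Fo┃    ┃┃               
Foo          102  ┃    ┃┃               
       0       0  ┃    ┃┃               
       0       0  ┃    ┃┃               
       0     403  ┃    ┃┛               
Test           0  ┃    ┃                
       0     906  ┃━━━━┛                
       0       0  ┃                     


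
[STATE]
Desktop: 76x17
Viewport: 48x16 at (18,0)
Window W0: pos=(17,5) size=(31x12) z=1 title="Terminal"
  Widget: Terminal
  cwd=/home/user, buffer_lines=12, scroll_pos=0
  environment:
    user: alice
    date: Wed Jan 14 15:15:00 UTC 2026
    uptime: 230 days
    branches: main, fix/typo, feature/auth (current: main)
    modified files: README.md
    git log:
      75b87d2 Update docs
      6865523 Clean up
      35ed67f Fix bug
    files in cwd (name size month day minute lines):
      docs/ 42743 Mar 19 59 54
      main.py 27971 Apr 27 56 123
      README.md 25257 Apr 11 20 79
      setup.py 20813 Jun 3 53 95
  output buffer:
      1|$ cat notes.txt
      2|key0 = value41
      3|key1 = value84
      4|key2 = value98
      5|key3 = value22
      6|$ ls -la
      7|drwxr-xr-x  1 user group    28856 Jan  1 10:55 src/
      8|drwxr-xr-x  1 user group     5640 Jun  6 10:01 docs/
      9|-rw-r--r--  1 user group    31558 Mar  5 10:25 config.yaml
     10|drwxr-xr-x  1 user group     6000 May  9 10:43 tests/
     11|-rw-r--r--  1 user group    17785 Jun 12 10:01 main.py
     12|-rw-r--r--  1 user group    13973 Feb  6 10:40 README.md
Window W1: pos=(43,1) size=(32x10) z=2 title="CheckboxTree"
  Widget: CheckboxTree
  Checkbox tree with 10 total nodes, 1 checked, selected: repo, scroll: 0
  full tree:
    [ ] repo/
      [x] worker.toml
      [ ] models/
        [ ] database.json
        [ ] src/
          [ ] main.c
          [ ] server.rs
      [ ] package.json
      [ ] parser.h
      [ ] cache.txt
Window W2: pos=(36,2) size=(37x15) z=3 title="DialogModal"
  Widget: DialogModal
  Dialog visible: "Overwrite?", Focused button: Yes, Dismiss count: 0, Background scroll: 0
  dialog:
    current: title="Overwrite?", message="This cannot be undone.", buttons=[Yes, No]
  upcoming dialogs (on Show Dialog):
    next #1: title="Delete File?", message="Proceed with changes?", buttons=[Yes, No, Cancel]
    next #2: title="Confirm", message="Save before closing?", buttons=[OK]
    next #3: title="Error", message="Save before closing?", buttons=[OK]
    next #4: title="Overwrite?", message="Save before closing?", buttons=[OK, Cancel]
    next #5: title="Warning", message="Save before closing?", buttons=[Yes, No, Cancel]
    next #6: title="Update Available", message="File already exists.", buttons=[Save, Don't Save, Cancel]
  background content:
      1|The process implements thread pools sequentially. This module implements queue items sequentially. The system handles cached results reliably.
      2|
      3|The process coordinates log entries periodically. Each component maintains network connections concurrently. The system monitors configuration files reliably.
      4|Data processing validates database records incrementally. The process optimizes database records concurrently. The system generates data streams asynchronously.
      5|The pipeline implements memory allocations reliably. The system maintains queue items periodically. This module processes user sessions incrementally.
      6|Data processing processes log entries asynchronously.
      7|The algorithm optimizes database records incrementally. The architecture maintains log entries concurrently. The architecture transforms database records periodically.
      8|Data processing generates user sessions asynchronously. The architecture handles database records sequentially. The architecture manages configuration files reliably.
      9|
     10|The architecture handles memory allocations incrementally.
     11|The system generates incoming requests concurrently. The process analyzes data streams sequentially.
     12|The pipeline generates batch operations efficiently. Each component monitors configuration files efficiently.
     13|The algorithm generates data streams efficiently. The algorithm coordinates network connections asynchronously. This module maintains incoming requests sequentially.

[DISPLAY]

                                                
                         ┏━━━━━━━━━━━━━━━━━━━━━━
                  ┏━━━━━━━━━━━━━━━━━━━━━━━━━━━━━
                  ┃ DialogModal                 
                  ┠─────────────────────────────
━━━━━━━━━━━━━━━━━━┃The process implements thread
 Terminal         ┃                             
──────────────────┃The process coordinates log e
$ cat notes.txt   ┃Data┌────────────────────────
key0 = value41    ┃The │       Overwrite?       
key1 = value84    ┃Data│ This cannot be undone. 
key2 = value98    ┃The │       [Yes]  No        
key3 = value22    ┃Data└────────────────────────
$ ls -la          ┃                             
drwxr-xr-x  1 user┃The architecture handles memo
drwxr-xr-x  1 user┃The system generates incoming


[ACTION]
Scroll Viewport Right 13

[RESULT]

                                                
               ┏━━━━━━━━━━━━━━━━━━━━━━━━━━━━━━┓ 
        ┏━━━━━━━━━━━━━━━━━━━━━━━━━━━━━━━━━━━┓ ┃ 
        ┃ DialogModal                       ┃─┨ 
        ┠───────────────────────────────────┨ ┃ 
━━━━━━━━┃The process implements thread pools┃ ┃ 
        ┃                                   ┃ ┃ 
────────┃The process coordinates log entries┃ ┃ 
s.txt   ┃Data┌────────────────────────┐base ┃ ┃ 
ue41    ┃The │       Overwrite?       │ allo┃ ┃ 
ue84    ┃Data│ This cannot be undone. │entri┃━┛ 
ue98    ┃The │       [Yes]  No        │se re┃   
ue22    ┃Data└────────────────────────┘ sess┃   
        ┃                                   ┃   
  1 user┃The architecture handles memory all┃   
  1 user┃The system generates incoming reque┃   


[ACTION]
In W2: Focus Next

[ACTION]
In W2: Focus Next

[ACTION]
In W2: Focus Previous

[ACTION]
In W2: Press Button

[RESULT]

                                                
               ┏━━━━━━━━━━━━━━━━━━━━━━━━━━━━━━┓ 
        ┏━━━━━━━━━━━━━━━━━━━━━━━━━━━━━━━━━━━┓ ┃ 
        ┃ DialogModal                       ┃─┨ 
        ┠───────────────────────────────────┨ ┃ 
━━━━━━━━┃The process implements thread pools┃ ┃ 
        ┃                                   ┃ ┃ 
────────┃The process coordinates log entries┃ ┃ 
s.txt   ┃Data processing validates database ┃ ┃ 
ue41    ┃The pipeline implements memory allo┃ ┃ 
ue84    ┃Data processing processes log entri┃━┛ 
ue98    ┃The algorithm optimizes database re┃   
ue22    ┃Data processing generates user sess┃   
        ┃                                   ┃   
  1 user┃The architecture handles memory all┃   
  1 user┃The system generates incoming reque┃   


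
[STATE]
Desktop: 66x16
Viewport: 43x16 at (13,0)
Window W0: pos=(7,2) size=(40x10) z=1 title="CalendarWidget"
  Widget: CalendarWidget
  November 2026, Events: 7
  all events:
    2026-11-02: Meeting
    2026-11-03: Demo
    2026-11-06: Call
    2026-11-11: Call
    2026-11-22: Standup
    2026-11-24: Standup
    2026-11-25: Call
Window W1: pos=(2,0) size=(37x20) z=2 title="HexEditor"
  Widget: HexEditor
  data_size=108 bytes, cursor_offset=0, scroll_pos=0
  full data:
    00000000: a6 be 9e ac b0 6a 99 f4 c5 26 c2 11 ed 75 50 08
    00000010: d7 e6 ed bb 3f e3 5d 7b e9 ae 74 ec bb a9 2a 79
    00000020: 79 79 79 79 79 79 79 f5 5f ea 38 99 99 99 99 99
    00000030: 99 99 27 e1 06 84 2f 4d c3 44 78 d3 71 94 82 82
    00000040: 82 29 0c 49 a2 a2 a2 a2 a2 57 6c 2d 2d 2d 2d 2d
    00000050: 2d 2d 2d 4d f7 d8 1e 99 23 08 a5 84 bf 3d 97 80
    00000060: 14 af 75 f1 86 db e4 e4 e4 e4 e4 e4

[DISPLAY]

━━━━━━━━━━━━━━━━━━━━━━━━━┓                 
                         ┃                 
─────────────────────────┨━━━━━━━┓         
A6 be 9e ac b0 6a 99 f4  ┃       ┃         
d7 e6 ed bb 3f e3 5d 7b  ┃───────┨         
79 79 79 79 79 79 79 f5  ┃       ┃         
99 99 27 e1 06 84 2f 4d  ┃       ┃         
82 29 0c 49 a2 a2 a2 a2  ┃       ┃         
2d 2d 2d 4d f7 d8 1e 99  ┃       ┃         
14 af 75 f1 86 db e4 e4  ┃       ┃         
                         ┃       ┃         
                         ┃━━━━━━━┛         
                         ┃                 
                         ┃                 
                         ┃                 
                         ┃                 


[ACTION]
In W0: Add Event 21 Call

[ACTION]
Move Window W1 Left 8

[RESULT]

━━━━━━━━━━━━━━━━━━━━━━━┓                   
                       ┃                   
───────────────────────┨━━━━━━━━━┓         
 be 9e ac b0 6a 99 f4  ┃         ┃         
 e6 ed bb 3f e3 5d 7b  ┃─────────┨         
 79 79 79 79 79 79 f5  ┃         ┃         
 99 27 e1 06 84 2f 4d  ┃         ┃         
 29 0c 49 a2 a2 a2 a2  ┃         ┃         
 2d 2d 4d f7 d8 1e 99  ┃         ┃         
 af 75 f1 86 db e4 e4  ┃         ┃         
                       ┃         ┃         
                       ┃━━━━━━━━━┛         
                       ┃                   
                       ┃                   
                       ┃                   
                       ┃                   


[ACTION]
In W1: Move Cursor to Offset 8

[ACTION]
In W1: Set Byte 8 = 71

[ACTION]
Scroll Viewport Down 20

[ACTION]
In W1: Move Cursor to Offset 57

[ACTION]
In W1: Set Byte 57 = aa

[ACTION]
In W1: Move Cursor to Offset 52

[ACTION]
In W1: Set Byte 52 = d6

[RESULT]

━━━━━━━━━━━━━━━━━━━━━━━┓                   
                       ┃                   
───────────────────────┨━━━━━━━━━┓         
 be 9e ac b0 6a 99 f4  ┃         ┃         
 e6 ed bb 3f e3 5d 7b  ┃─────────┨         
 79 79 79 79 79 79 f5  ┃         ┃         
 99 27 e1 D6 84 2f 4d  ┃         ┃         
 29 0c 49 a2 a2 a2 a2  ┃         ┃         
 2d 2d 4d f7 d8 1e 99  ┃         ┃         
 af 75 f1 86 db e4 e4  ┃         ┃         
                       ┃         ┃         
                       ┃━━━━━━━━━┛         
                       ┃                   
                       ┃                   
                       ┃                   
                       ┃                   
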